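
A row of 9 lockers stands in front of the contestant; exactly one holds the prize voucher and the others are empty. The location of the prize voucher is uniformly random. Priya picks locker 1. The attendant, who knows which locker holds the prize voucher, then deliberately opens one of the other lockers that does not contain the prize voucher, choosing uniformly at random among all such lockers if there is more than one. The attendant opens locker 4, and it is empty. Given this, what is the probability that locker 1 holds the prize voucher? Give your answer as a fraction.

Condition on the true location of the prize voucher.
If it is in locker 1 (prior 1/9): the attendant has 8 equally likely choices, so probability 1/8; weight (1/9)·(1/8) = 1/72.
If it is in any of lockers 2, 3, 5, 6, 7, 8, and 9 (prior 1/9 each): the attendant has 7 equally likely choices, so probability 1/7; weight (1/9)·(1/7) = 1/63 each.
If it is in locker 4 (prior 1/9): the attendant opened locker 4, so this case is ruled out; weight (1/9)·0 = 0.
The weights sum to 1/8.
So P(the prize voucher in locker 1 | the attendant opened locker 4) = (1/72) / (1/8) = 1/9.

1/9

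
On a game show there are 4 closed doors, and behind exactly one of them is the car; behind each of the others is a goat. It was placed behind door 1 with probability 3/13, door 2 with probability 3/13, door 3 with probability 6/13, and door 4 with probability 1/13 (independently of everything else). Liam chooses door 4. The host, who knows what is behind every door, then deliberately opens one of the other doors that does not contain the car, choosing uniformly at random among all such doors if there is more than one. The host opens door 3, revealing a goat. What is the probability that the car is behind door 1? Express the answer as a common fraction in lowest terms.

9/20

Condition on the true location of the car.
If it is behind either of doors 1 and 2 (prior 3/13 each): the host has 2 equally likely choices, so probability 1/2; weight (3/13)·(1/2) = 3/26 each.
If it is behind door 3 (prior 6/13): the host opened door 3, so this case is ruled out; weight (6/13)·0 = 0.
If it is behind door 4 (prior 1/13): the host has 3 equally likely choices, so probability 1/3; weight (1/13)·(1/3) = 1/39.
The weights sum to 10/39.
So P(the car behind door 1 | the host opened door 3) = (3/26) / (10/39) = 9/20.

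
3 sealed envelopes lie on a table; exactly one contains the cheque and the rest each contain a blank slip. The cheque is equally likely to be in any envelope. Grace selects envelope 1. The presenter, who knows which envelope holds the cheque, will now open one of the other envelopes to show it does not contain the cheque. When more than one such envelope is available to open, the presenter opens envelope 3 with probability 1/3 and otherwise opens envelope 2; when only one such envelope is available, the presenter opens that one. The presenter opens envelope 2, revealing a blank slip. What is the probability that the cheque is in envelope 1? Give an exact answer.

2/5

Apply Bayes' rule, conditioning on where the cheque actually is.
If it is in envelope 1 (prior 1/3): envelope 3 is available but not opened, probability 2/3; weight (1/3)·(2/3) = 2/9.
If it is in envelope 2 (prior 1/3): the presenter opened envelope 2, so this case is ruled out; weight (1/3)·0 = 0.
If it is in envelope 3 (prior 1/3): only envelope 2 is available, probability 1; weight (1/3)·1 = 1/3.
The weights sum to 5/9.
So P(the cheque in envelope 1 | the presenter opened envelope 2) = (2/9) / (5/9) = 2/5.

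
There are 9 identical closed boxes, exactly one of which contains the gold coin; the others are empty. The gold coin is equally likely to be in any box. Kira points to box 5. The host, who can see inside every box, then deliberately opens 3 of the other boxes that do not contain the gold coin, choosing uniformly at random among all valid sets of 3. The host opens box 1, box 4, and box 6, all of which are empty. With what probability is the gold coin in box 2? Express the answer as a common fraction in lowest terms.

Condition on the true location of the gold coin.
If it is in any of boxes 1, 4, and 6 (prior 1/9 each): that box was opened and seen not to hold the prize — ruled out; weight (1/9)·0 = 0 each.
If it is in any of boxes 2, 3, 7, 8, and 9 (prior 1/9 each): the host has 35 equally likely choices, so probability 1/35; weight (1/9)·(1/35) = 1/315 each.
If it is in box 5 (prior 1/9): the host has 56 equally likely choices, so probability 1/56; weight (1/9)·(1/56) = 1/504.
The weights sum to 1/56.
So P(the gold coin in box 2 | the host opened box 1, box 4, and box 6) = (1/315) / (1/56) = 8/45.

8/45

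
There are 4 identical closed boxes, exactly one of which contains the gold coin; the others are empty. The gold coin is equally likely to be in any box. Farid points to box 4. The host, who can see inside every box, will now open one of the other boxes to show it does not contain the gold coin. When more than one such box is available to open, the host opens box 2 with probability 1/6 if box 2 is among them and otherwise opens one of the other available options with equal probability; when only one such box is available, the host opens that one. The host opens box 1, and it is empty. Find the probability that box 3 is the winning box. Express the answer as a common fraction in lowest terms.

Consider each possible location of the gold coin in turn.
If it is in box 1 (prior 1/4): the host opened box 1, so this case is ruled out; weight (1/4)·0 = 0.
If it is in box 2 (prior 1/4): box 2 holds the prize so is unavailable; the host chooses uniformly among the 2 others, probability 1/2; weight (1/4)·(1/2) = 1/8.
If it is in box 3 (prior 1/4): box 2 is available but not opened, probability 5/6; weight (1/4)·(5/6) = 5/24.
If it is in box 4 (prior 1/4): box 2 is available but not opened; box 1 gets probability (1 − 1/6)/2 = 5/12; weight (1/4)·(5/12) = 5/48.
The weights sum to 7/16.
So P(the gold coin in box 3 | the host opened box 1) = (5/24) / (7/16) = 10/21.

10/21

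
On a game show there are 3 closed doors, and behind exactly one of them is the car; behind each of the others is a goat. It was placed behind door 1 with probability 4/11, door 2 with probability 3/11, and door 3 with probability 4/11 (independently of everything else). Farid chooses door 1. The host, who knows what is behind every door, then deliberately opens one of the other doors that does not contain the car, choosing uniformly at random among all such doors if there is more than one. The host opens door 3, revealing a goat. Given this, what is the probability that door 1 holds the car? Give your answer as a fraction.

Apply Bayes' rule, conditioning on where the car actually is.
If it is behind door 1 (prior 4/11): the host has 2 equally likely choices, so probability 1/2; weight (4/11)·(1/2) = 2/11.
If it is behind door 2 (prior 3/11): the host has no choice, probability 1; weight (3/11)·1 = 3/11.
If it is behind door 3 (prior 4/11): the host opened door 3, so this case is ruled out; weight (4/11)·0 = 0.
The weights sum to 5/11.
So P(the car behind door 1 | the host opened door 3) = (2/11) / (5/11) = 2/5.

2/5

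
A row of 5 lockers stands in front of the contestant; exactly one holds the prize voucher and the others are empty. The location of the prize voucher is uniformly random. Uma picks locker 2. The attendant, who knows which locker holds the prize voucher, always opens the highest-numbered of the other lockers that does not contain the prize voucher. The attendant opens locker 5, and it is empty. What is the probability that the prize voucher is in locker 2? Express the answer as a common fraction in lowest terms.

Consider each possible location of the prize voucher in turn.
If it is in any of lockers 1, 2, 3, and 4 (prior 1/5 each): locker 5 is the highest-numbered option available, probability 1; weight (1/5)·1 = 1/5 each.
If it is in locker 5 (prior 1/5): the attendant opened locker 5, so this case is ruled out; weight (1/5)·0 = 0.
The weights sum to 4/5.
So P(the prize voucher in locker 2 | the attendant opened locker 5) = (1/5) / (4/5) = 1/4.

1/4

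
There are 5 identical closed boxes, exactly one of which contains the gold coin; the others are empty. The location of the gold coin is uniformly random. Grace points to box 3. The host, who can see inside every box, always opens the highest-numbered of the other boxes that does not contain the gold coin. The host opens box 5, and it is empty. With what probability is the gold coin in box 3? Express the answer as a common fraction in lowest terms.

Condition on the true location of the gold coin.
If it is in any of boxes 1, 2, 3, and 4 (prior 1/5 each): box 5 is the highest-numbered option available, probability 1; weight (1/5)·1 = 1/5 each.
If it is in box 5 (prior 1/5): the host opened box 5, so this case is ruled out; weight (1/5)·0 = 0.
The weights sum to 4/5.
So P(the gold coin in box 3 | the host opened box 5) = (1/5) / (4/5) = 1/4.

1/4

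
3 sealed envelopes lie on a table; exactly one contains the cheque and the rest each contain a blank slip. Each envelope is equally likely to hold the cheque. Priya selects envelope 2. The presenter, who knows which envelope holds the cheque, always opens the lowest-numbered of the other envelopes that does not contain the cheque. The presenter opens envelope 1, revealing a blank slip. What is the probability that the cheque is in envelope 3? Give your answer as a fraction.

Condition on the true location of the cheque.
If it is in envelope 1 (prior 1/3): the presenter opened envelope 1, so this case is ruled out; weight (1/3)·0 = 0.
If it is in either of envelopes 2 and 3 (prior 1/3 each): envelope 1 is the lowest-numbered option available, probability 1; weight (1/3)·1 = 1/3 each.
The weights sum to 2/3.
So P(the cheque in envelope 3 | the presenter opened envelope 1) = (1/3) / (2/3) = 1/2.

1/2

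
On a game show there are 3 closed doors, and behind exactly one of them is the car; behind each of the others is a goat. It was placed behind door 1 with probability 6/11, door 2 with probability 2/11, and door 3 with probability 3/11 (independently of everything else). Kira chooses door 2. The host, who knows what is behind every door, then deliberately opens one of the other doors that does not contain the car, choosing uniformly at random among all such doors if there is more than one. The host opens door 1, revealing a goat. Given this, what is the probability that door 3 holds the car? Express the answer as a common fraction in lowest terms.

Condition on the true location of the car.
If it is behind door 1 (prior 6/11): the host opened door 1, so this case is ruled out; weight (6/11)·0 = 0.
If it is behind door 2 (prior 2/11): the host has 2 equally likely choices, so probability 1/2; weight (2/11)·(1/2) = 1/11.
If it is behind door 3 (prior 3/11): the host has no choice, probability 1; weight (3/11)·1 = 3/11.
The weights sum to 4/11.
So P(the car behind door 3 | the host opened door 1) = (3/11) / (4/11) = 3/4.

3/4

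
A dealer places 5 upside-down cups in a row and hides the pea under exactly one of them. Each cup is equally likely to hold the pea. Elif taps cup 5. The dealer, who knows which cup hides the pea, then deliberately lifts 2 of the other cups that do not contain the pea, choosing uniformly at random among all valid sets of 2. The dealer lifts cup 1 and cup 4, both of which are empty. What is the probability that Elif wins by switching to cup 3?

2/5

Condition on the true location of the pea.
If it is under either of cups 1 and 4 (prior 1/5 each): that cup was opened and seen not to hold the prize — ruled out; weight (1/5)·0 = 0 each.
If it is under either of cups 2 and 3 (prior 1/5 each): the dealer has 3 equally likely choices, so probability 1/3; weight (1/5)·(1/3) = 1/15 each.
If it is under cup 5 (prior 1/5): the dealer has 6 equally likely choices, so probability 1/6; weight (1/5)·(1/6) = 1/30.
The weights sum to 1/6.
So P(the pea under cup 3 | the dealer opened cup 1 and cup 4) = (1/15) / (1/6) = 2/5.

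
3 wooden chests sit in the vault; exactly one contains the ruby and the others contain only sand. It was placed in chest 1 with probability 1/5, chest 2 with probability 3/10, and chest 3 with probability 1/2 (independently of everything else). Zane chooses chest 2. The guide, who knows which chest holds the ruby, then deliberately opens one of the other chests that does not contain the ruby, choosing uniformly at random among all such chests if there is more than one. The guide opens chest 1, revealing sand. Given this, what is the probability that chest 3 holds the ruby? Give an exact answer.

10/13

Apply Bayes' rule, conditioning on where the ruby actually is.
If it is in chest 1 (prior 1/5): the guide opened chest 1, so this case is ruled out; weight (1/5)·0 = 0.
If it is in chest 2 (prior 3/10): the guide has 2 equally likely choices, so probability 1/2; weight (3/10)·(1/2) = 3/20.
If it is in chest 3 (prior 1/2): the guide has no choice, probability 1; weight (1/2)·1 = 1/2.
The weights sum to 13/20.
So P(the ruby in chest 3 | the guide opened chest 1) = (1/2) / (13/20) = 10/13.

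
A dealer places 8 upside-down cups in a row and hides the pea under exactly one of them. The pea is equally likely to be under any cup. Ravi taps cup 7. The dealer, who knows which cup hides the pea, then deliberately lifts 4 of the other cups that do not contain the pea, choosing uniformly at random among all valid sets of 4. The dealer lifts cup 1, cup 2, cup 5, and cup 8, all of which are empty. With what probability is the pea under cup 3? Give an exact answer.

Apply Bayes' rule, conditioning on where the pea actually is.
If it is under any of cups 1, 2, 5, and 8 (prior 1/8 each): that cup was opened and seen not to hold the prize — ruled out; weight (1/8)·0 = 0 each.
If it is under any of cups 3, 4, and 6 (prior 1/8 each): the dealer has 15 equally likely choices, so probability 1/15; weight (1/8)·(1/15) = 1/120 each.
If it is under cup 7 (prior 1/8): the dealer has 35 equally likely choices, so probability 1/35; weight (1/8)·(1/35) = 1/280.
The weights sum to 1/35.
So P(the pea under cup 3 | the dealer opened cup 1, cup 2, cup 5, and cup 8) = (1/120) / (1/35) = 7/24.

7/24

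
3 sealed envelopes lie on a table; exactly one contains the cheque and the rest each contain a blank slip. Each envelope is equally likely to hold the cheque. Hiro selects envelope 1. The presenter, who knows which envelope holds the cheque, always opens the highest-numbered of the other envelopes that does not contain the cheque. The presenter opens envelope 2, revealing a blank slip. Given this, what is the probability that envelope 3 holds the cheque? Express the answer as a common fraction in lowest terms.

1

Consider each possible location of the cheque in turn.
If it is in envelope 1 (prior 1/3): the presenter would have opened envelope 3 instead, probability 0; weight (1/3)·0 = 0.
If it is in envelope 2 (prior 1/3): the presenter opened envelope 2, so this case is ruled out; weight (1/3)·0 = 0.
If it is in envelope 3 (prior 1/3): envelope 2 is the highest-numbered option available, probability 1; weight (1/3)·1 = 1/3.
The weights sum to 1/3.
So P(the cheque in envelope 3 | the presenter opened envelope 2) = (1/3) / (1/3) = 1.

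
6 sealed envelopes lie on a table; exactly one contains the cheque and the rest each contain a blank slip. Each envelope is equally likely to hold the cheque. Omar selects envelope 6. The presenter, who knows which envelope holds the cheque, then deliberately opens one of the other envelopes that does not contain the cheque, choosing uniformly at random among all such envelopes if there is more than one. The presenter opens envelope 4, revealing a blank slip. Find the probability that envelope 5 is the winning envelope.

Condition on the true location of the cheque.
If it is in any of envelopes 1, 2, 3, and 5 (prior 1/6 each): the presenter has 4 equally likely choices, so probability 1/4; weight (1/6)·(1/4) = 1/24 each.
If it is in envelope 4 (prior 1/6): the presenter opened envelope 4, so this case is ruled out; weight (1/6)·0 = 0.
If it is in envelope 6 (prior 1/6): the presenter has 5 equally likely choices, so probability 1/5; weight (1/6)·(1/5) = 1/30.
The weights sum to 1/5.
So P(the cheque in envelope 5 | the presenter opened envelope 4) = (1/24) / (1/5) = 5/24.

5/24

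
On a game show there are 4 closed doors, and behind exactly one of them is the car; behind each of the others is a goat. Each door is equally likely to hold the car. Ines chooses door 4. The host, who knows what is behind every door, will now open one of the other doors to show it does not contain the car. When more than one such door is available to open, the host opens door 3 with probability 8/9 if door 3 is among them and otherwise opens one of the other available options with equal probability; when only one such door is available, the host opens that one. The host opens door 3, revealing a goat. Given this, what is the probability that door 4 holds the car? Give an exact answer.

Consider each possible location of the car in turn.
If it is behind any of doors 1, 2, and 4 (prior 1/4 each): door 3 is available, opened with probability 8/9; weight (1/4)·(8/9) = 2/9 each.
If it is behind door 3 (prior 1/4): the host opened door 3, so this case is ruled out; weight (1/4)·0 = 0.
The weights sum to 2/3.
So P(the car behind door 4 | the host opened door 3) = (2/9) / (2/3) = 1/3.

1/3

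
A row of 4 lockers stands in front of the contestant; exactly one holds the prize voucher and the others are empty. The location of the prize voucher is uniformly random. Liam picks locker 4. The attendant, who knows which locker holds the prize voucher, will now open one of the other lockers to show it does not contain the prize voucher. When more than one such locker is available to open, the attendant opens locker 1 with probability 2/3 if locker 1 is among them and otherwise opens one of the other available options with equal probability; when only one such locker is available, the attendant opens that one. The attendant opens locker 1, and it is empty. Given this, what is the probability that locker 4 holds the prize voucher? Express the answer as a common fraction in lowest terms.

Condition on the true location of the prize voucher.
If it is in locker 1 (prior 1/4): the attendant opened locker 1, so this case is ruled out; weight (1/4)·0 = 0.
If it is in any of lockers 2, 3, and 4 (prior 1/4 each): locker 1 is available, opened with probability 2/3; weight (1/4)·(2/3) = 1/6 each.
The weights sum to 1/2.
So P(the prize voucher in locker 4 | the attendant opened locker 1) = (1/6) / (1/2) = 1/3.

1/3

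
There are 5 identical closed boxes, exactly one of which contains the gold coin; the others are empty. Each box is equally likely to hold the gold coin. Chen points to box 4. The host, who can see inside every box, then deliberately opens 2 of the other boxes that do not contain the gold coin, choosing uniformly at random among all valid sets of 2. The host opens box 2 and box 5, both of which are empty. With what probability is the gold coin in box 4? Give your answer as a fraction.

1/5

Consider each possible location of the gold coin in turn.
If it is in either of boxes 1 and 3 (prior 1/5 each): the host has 3 equally likely choices, so probability 1/3; weight (1/5)·(1/3) = 1/15 each.
If it is in either of boxes 2 and 5 (prior 1/5 each): that box was opened and seen not to hold the prize — ruled out; weight (1/5)·0 = 0 each.
If it is in box 4 (prior 1/5): the host has 6 equally likely choices, so probability 1/6; weight (1/5)·(1/6) = 1/30.
The weights sum to 1/6.
So P(the gold coin in box 4 | the host opened box 2 and box 5) = (1/30) / (1/6) = 1/5.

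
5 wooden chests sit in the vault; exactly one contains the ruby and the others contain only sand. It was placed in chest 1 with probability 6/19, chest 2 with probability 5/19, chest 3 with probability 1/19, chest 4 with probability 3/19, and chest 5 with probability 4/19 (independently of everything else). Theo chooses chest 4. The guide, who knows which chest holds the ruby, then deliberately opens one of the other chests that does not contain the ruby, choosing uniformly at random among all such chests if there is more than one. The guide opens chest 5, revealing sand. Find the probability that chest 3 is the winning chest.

Consider each possible location of the ruby in turn.
If it is in chest 1 (prior 6/19): the guide has 3 equally likely choices, so probability 1/3; weight (6/19)·(1/3) = 2/19.
If it is in chest 2 (prior 5/19): the guide has 3 equally likely choices, so probability 1/3; weight (5/19)·(1/3) = 5/57.
If it is in chest 3 (prior 1/19): the guide has 3 equally likely choices, so probability 1/3; weight (1/19)·(1/3) = 1/57.
If it is in chest 4 (prior 3/19): the guide has 4 equally likely choices, so probability 1/4; weight (3/19)·(1/4) = 3/76.
If it is in chest 5 (prior 4/19): the guide opened chest 5, so this case is ruled out; weight (4/19)·0 = 0.
The weights sum to 1/4.
So P(the ruby in chest 3 | the guide opened chest 5) = (1/57) / (1/4) = 4/57.

4/57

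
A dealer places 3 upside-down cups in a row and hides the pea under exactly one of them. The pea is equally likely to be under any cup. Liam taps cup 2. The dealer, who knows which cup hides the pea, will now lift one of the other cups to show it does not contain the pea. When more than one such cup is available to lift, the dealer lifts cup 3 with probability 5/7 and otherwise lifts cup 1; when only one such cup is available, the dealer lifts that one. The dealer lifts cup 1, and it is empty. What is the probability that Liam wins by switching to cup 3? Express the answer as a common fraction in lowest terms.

7/9

Condition on the true location of the pea.
If it is under cup 1 (prior 1/3): the dealer opened cup 1, so this case is ruled out; weight (1/3)·0 = 0.
If it is under cup 2 (prior 1/3): cup 3 is available but not opened, probability 2/7; weight (1/3)·(2/7) = 2/21.
If it is under cup 3 (prior 1/3): only cup 1 is available, probability 1; weight (1/3)·1 = 1/3.
The weights sum to 3/7.
So P(the pea under cup 3 | the dealer opened cup 1) = (1/3) / (3/7) = 7/9.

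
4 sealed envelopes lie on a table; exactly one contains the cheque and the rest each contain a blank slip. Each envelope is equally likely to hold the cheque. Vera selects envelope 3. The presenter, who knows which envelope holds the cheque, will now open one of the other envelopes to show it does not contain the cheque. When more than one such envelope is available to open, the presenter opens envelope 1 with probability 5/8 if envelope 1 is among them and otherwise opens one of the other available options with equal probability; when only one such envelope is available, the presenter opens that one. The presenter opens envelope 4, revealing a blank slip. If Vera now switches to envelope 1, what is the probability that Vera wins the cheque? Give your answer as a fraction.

8/17

Consider each possible location of the cheque in turn.
If it is in envelope 1 (prior 1/4): envelope 1 holds the prize so is unavailable; the presenter chooses uniformly among the 2 others, probability 1/2; weight (1/4)·(1/2) = 1/8.
If it is in envelope 2 (prior 1/4): envelope 1 is available but not opened, probability 3/8; weight (1/4)·(3/8) = 3/32.
If it is in envelope 3 (prior 1/4): envelope 1 is available but not opened; envelope 4 gets probability (1 − 5/8)/2 = 3/16; weight (1/4)·(3/16) = 3/64.
If it is in envelope 4 (prior 1/4): the presenter opened envelope 4, so this case is ruled out; weight (1/4)·0 = 0.
The weights sum to 17/64.
So P(the cheque in envelope 1 | the presenter opened envelope 4) = (1/8) / (17/64) = 8/17.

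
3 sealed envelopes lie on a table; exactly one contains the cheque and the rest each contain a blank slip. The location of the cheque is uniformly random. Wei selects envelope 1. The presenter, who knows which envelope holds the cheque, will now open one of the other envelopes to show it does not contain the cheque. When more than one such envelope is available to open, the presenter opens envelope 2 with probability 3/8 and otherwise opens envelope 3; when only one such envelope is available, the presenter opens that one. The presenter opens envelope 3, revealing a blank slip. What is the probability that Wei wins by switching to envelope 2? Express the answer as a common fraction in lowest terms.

8/13

Apply Bayes' rule, conditioning on where the cheque actually is.
If it is in envelope 1 (prior 1/3): envelope 2 is available but not opened, probability 5/8; weight (1/3)·(5/8) = 5/24.
If it is in envelope 2 (prior 1/3): only envelope 3 is available, probability 1; weight (1/3)·1 = 1/3.
If it is in envelope 3 (prior 1/3): the presenter opened envelope 3, so this case is ruled out; weight (1/3)·0 = 0.
The weights sum to 13/24.
So P(the cheque in envelope 2 | the presenter opened envelope 3) = (1/3) / (13/24) = 8/13.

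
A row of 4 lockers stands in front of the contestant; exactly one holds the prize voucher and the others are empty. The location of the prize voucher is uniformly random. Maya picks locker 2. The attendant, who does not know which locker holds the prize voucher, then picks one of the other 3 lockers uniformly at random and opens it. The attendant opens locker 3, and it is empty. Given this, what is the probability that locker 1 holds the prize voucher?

1/3

Consider each possible location of the prize voucher in turn.
If it is in any of lockers 1, 2, and 4 (prior 1/4 each): the attendant picks locker 3 with probability 1/3 regardless, and it is not the prize; weight (1/4)·(1/3) = 1/12 each.
If it is in locker 3 (prior 1/4): the attendant opened locker 3, so this case is ruled out; weight (1/4)·0 = 0.
The weights sum to 1/4.
So P(the prize voucher in locker 1 | the attendant opened locker 3) = (1/12) / (1/4) = 1/3.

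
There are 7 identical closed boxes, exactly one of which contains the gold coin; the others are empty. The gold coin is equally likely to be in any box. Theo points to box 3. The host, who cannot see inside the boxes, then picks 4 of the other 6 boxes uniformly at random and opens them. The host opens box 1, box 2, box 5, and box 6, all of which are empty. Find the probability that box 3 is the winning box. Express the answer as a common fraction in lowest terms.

1/3

Because the host chose which boxes to open without knowing where the gold coin is, the choice is independent of the prize location. Learning that none of the 4 opened boxes holds the gold coin simply rules out those 4 locations and leaves the remaining 3 boxes still equally likely by symmetry.
So P(the gold coin in box 3) = 1/3.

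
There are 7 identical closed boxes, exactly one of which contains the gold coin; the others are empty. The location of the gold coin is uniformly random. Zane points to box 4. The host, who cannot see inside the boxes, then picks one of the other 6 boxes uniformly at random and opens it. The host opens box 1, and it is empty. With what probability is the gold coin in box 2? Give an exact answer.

Because the host chose which box to open without knowing where the gold coin is, the choice is independent of the prize location. Learning that box 1 does not hold the gold coin simply rules out that one location and leaves the remaining 6 boxes still equally likely by symmetry.
So P(the gold coin in box 2) = 1/6.

1/6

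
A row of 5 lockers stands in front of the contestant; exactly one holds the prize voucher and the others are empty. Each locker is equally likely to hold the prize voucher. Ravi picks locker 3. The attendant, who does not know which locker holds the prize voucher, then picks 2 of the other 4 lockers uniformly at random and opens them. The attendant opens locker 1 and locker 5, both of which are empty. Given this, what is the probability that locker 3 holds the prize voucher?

1/3

Because the attendant chose which lockers to open without knowing where the prize voucher is, the choice is independent of the prize location. Learning that none of the 2 opened lockers holds the prize voucher simply rules out those 2 locations and leaves the remaining 3 lockers still equally likely by symmetry.
So P(the prize voucher in locker 3) = 1/3.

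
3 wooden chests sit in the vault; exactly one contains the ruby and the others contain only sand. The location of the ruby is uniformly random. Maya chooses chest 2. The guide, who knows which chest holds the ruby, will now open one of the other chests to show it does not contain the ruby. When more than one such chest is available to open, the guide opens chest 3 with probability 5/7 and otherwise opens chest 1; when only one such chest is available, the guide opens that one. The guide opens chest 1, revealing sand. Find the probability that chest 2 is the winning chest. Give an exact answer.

2/9

Condition on the true location of the ruby.
If it is in chest 1 (prior 1/3): the guide opened chest 1, so this case is ruled out; weight (1/3)·0 = 0.
If it is in chest 2 (prior 1/3): chest 3 is available but not opened, probability 2/7; weight (1/3)·(2/7) = 2/21.
If it is in chest 3 (prior 1/3): only chest 1 is available, probability 1; weight (1/3)·1 = 1/3.
The weights sum to 3/7.
So P(the ruby in chest 2 | the guide opened chest 1) = (2/21) / (3/7) = 2/9.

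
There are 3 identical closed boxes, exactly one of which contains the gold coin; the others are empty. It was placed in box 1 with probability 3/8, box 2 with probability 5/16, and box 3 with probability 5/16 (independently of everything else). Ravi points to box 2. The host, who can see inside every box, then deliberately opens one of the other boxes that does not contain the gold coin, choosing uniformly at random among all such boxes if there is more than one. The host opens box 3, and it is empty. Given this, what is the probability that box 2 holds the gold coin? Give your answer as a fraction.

5/17

Consider each possible location of the gold coin in turn.
If it is in box 1 (prior 3/8): the host has no choice, probability 1; weight (3/8)·1 = 3/8.
If it is in box 2 (prior 5/16): the host has 2 equally likely choices, so probability 1/2; weight (5/16)·(1/2) = 5/32.
If it is in box 3 (prior 5/16): the host opened box 3, so this case is ruled out; weight (5/16)·0 = 0.
The weights sum to 17/32.
So P(the gold coin in box 2 | the host opened box 3) = (5/32) / (17/32) = 5/17.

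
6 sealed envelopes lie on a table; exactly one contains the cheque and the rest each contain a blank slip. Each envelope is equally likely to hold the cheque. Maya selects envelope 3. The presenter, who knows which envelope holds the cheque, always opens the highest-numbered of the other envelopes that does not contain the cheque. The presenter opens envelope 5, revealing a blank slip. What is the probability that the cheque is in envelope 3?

0

Apply Bayes' rule, conditioning on where the cheque actually is.
If it is in any of envelopes 1, 2, 3, and 4 (prior 1/6 each): the presenter would have opened envelope 6 instead, probability 0; weight (1/6)·0 = 0 each.
If it is in envelope 5 (prior 1/6): the presenter opened envelope 5, so this case is ruled out; weight (1/6)·0 = 0.
If it is in envelope 6 (prior 1/6): envelope 5 is the highest-numbered option available, probability 1; weight (1/6)·1 = 1/6.
The weights sum to 1/6.
So P(the cheque in envelope 3 | the presenter opened envelope 5) = 0 / (1/6) = 0.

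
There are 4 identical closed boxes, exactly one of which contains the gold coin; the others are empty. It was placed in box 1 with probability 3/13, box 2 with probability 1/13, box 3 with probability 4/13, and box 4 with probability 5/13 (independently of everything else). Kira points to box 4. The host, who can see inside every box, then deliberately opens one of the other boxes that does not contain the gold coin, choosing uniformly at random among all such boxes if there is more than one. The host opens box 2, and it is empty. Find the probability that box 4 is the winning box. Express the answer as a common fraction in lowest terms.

10/31

Consider each possible location of the gold coin in turn.
If it is in box 1 (prior 3/13): the host has 2 equally likely choices, so probability 1/2; weight (3/13)·(1/2) = 3/26.
If it is in box 2 (prior 1/13): the host opened box 2, so this case is ruled out; weight (1/13)·0 = 0.
If it is in box 3 (prior 4/13): the host has 2 equally likely choices, so probability 1/2; weight (4/13)·(1/2) = 2/13.
If it is in box 4 (prior 5/13): the host has 3 equally likely choices, so probability 1/3; weight (5/13)·(1/3) = 5/39.
The weights sum to 31/78.
So P(the gold coin in box 4 | the host opened box 2) = (5/39) / (31/78) = 10/31.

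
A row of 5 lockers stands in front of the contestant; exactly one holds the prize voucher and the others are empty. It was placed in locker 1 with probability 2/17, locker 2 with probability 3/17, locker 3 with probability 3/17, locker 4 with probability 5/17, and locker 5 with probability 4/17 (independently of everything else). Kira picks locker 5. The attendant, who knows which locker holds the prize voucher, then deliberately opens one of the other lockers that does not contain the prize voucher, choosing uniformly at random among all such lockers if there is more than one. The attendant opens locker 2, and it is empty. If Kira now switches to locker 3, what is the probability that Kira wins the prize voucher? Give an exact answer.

Condition on the true location of the prize voucher.
If it is in locker 1 (prior 2/17): the attendant has 3 equally likely choices, so probability 1/3; weight (2/17)·(1/3) = 2/51.
If it is in locker 2 (prior 3/17): the attendant opened locker 2, so this case is ruled out; weight (3/17)·0 = 0.
If it is in locker 3 (prior 3/17): the attendant has 3 equally likely choices, so probability 1/3; weight (3/17)·(1/3) = 1/17.
If it is in locker 4 (prior 5/17): the attendant has 3 equally likely choices, so probability 1/3; weight (5/17)·(1/3) = 5/51.
If it is in locker 5 (prior 4/17): the attendant has 4 equally likely choices, so probability 1/4; weight (4/17)·(1/4) = 1/17.
The weights sum to 13/51.
So P(the prize voucher in locker 3 | the attendant opened locker 2) = (1/17) / (13/51) = 3/13.

3/13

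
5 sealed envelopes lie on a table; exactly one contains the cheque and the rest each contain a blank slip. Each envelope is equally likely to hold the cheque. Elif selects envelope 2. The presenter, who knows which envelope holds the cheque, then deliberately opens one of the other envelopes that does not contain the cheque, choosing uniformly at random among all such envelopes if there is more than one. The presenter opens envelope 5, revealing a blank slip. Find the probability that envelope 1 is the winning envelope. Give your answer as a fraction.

4/15

Apply Bayes' rule, conditioning on where the cheque actually is.
If it is in any of envelopes 1, 3, and 4 (prior 1/5 each): the presenter has 3 equally likely choices, so probability 1/3; weight (1/5)·(1/3) = 1/15 each.
If it is in envelope 2 (prior 1/5): the presenter has 4 equally likely choices, so probability 1/4; weight (1/5)·(1/4) = 1/20.
If it is in envelope 5 (prior 1/5): the presenter opened envelope 5, so this case is ruled out; weight (1/5)·0 = 0.
The weights sum to 1/4.
So P(the cheque in envelope 1 | the presenter opened envelope 5) = (1/15) / (1/4) = 4/15.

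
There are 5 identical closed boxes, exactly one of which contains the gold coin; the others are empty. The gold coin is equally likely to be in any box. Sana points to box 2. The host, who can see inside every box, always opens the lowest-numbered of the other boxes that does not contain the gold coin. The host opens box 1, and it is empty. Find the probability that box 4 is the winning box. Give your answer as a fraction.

Apply Bayes' rule, conditioning on where the gold coin actually is.
If it is in box 1 (prior 1/5): the host opened box 1, so this case is ruled out; weight (1/5)·0 = 0.
If it is in any of boxes 2, 3, 4, and 5 (prior 1/5 each): box 1 is the lowest-numbered option available, probability 1; weight (1/5)·1 = 1/5 each.
The weights sum to 4/5.
So P(the gold coin in box 4 | the host opened box 1) = (1/5) / (4/5) = 1/4.

1/4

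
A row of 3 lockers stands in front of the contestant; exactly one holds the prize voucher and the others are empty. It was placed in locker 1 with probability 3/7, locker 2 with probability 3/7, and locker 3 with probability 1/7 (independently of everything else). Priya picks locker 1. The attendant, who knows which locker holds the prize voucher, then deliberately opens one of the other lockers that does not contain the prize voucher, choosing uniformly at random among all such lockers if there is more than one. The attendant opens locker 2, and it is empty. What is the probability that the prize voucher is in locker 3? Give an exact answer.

2/5

Consider each possible location of the prize voucher in turn.
If it is in locker 1 (prior 3/7): the attendant has 2 equally likely choices, so probability 1/2; weight (3/7)·(1/2) = 3/14.
If it is in locker 2 (prior 3/7): the attendant opened locker 2, so this case is ruled out; weight (3/7)·0 = 0.
If it is in locker 3 (prior 1/7): the attendant has no choice, probability 1; weight (1/7)·1 = 1/7.
The weights sum to 5/14.
So P(the prize voucher in locker 3 | the attendant opened locker 2) = (1/7) / (5/14) = 2/5.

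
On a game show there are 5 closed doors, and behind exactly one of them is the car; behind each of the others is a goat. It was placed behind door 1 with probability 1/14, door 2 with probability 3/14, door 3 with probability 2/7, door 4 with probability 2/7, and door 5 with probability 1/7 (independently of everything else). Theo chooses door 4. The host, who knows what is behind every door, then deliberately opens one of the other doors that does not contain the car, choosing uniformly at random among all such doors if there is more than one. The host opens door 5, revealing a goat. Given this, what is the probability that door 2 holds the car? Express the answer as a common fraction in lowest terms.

Condition on the true location of the car.
If it is behind door 1 (prior 1/14): the host has 3 equally likely choices, so probability 1/3; weight (1/14)·(1/3) = 1/42.
If it is behind door 2 (prior 3/14): the host has 3 equally likely choices, so probability 1/3; weight (3/14)·(1/3) = 1/14.
If it is behind door 3 (prior 2/7): the host has 3 equally likely choices, so probability 1/3; weight (2/7)·(1/3) = 2/21.
If it is behind door 4 (prior 2/7): the host has 4 equally likely choices, so probability 1/4; weight (2/7)·(1/4) = 1/14.
If it is behind door 5 (prior 1/7): the host opened door 5, so this case is ruled out; weight (1/7)·0 = 0.
The weights sum to 11/42.
So P(the car behind door 2 | the host opened door 5) = (1/14) / (11/42) = 3/11.

3/11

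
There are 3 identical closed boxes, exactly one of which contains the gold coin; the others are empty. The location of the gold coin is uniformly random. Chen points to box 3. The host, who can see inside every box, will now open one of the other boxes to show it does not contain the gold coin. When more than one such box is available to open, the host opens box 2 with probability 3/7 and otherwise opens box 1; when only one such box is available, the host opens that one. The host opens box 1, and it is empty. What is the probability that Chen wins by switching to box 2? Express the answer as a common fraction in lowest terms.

Consider each possible location of the gold coin in turn.
If it is in box 1 (prior 1/3): the host opened box 1, so this case is ruled out; weight (1/3)·0 = 0.
If it is in box 2 (prior 1/3): only box 1 is available, probability 1; weight (1/3)·1 = 1/3.
If it is in box 3 (prior 1/3): box 2 is available but not opened, probability 4/7; weight (1/3)·(4/7) = 4/21.
The weights sum to 11/21.
So P(the gold coin in box 2 | the host opened box 1) = (1/3) / (11/21) = 7/11.

7/11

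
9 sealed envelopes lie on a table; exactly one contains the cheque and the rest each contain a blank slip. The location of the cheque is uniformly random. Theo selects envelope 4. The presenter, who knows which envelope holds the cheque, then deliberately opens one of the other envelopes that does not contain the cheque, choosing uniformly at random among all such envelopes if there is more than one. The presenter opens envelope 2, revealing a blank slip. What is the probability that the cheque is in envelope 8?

8/63

Condition on the true location of the cheque.
If it is in any of envelopes 1, 3, 5, 6, 7, 8, and 9 (prior 1/9 each): the presenter has 7 equally likely choices, so probability 1/7; weight (1/9)·(1/7) = 1/63 each.
If it is in envelope 2 (prior 1/9): the presenter opened envelope 2, so this case is ruled out; weight (1/9)·0 = 0.
If it is in envelope 4 (prior 1/9): the presenter has 8 equally likely choices, so probability 1/8; weight (1/9)·(1/8) = 1/72.
The weights sum to 1/8.
So P(the cheque in envelope 8 | the presenter opened envelope 2) = (1/63) / (1/8) = 8/63.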